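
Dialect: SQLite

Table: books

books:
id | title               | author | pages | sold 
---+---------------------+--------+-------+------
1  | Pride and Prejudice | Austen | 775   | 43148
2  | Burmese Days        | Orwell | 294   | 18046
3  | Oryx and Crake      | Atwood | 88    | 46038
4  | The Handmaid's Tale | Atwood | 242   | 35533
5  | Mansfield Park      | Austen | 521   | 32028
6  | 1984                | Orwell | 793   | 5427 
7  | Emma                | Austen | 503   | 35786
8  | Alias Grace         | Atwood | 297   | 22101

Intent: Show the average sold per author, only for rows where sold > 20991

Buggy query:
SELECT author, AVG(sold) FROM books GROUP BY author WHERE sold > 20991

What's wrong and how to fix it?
Bug: WHERE cannot follow GROUP BY

Fix: Move the WHERE clause before GROUP BY

Corrected query:
SELECT author, AVG(sold) FROM books WHERE sold > 20991 GROUP BY author

Result:
author | AVG(sold)   
-------+-------------
Atwood | 34557.333333
Austen | 36987.333333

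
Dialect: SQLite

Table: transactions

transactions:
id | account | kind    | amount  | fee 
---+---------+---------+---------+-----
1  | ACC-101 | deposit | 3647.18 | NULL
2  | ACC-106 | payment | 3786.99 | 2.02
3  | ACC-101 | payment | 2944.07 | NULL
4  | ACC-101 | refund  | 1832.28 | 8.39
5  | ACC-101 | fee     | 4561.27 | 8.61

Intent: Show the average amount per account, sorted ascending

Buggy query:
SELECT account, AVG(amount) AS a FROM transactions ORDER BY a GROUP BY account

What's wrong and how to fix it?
Bug: GROUP BY must precede ORDER BY

Fix: Move ORDER BY to the end, after GROUP BY

Corrected query:
SELECT account, AVG(amount) AS a FROM transactions GROUP BY account ORDER BY a

Result:
account | a      
--------+--------
ACC-101 | 3246.2 
ACC-106 | 3786.99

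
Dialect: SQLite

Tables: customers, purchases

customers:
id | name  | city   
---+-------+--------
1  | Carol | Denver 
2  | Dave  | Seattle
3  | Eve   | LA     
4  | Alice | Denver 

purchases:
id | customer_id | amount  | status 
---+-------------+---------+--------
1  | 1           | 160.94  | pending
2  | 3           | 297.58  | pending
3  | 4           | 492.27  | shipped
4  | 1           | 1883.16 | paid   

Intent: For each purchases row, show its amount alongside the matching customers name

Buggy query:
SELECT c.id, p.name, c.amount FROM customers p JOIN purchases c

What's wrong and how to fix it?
Bug: JOIN with no ON clause produces a cartesian product; every purchases row pairs with every customers row

Fix: Add ON c.customer_id = p.id to the JOIN

Corrected query:
SELECT c.id, p.name, c.amount FROM customers p JOIN purchases c ON c.customer_id = p.id

Result:
id | name  | amount 
---+-------+--------
1  | Carol | 160.94 
2  | Eve   | 297.58 
3  | Alice | 492.27 
4  | Carol | 1883.16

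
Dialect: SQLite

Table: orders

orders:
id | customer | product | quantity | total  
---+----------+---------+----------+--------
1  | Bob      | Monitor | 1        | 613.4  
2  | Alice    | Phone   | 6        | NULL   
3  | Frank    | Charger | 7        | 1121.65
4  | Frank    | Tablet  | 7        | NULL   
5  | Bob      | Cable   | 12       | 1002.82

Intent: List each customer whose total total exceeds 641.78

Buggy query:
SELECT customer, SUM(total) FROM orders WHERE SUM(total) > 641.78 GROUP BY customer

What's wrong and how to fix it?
Bug: SUM(total) is an aggregate, but WHERE filters rows before aggregation

Fix: Use HAVING (which filters groups after aggregation) instead of WHERE

Corrected query:
SELECT customer, SUM(total) FROM orders GROUP BY customer HAVING SUM(total) > 641.78

Result:
customer | SUM(total)
---------+-----------
Bob      | 1616.22   
Frank    | 1121.65   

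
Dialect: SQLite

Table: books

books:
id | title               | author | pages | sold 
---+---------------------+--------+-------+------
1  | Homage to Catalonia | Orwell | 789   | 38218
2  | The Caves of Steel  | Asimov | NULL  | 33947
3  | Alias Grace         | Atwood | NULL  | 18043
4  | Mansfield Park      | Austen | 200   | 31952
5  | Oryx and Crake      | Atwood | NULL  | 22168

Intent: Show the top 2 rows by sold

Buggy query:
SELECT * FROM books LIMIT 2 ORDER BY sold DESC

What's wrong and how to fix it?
Bug: LIMIT must come after ORDER BY

Fix: Swap the clauses: ORDER BY first, then LIMIT

Corrected query:
SELECT * FROM books ORDER BY sold DESC LIMIT 2

Result:
id | title               | author | pages | sold 
---+---------------------+--------+-------+------
1  | Homage to Catalonia | Orwell | 789   | 38218
2  | The Caves of Steel  | Asimov | NULL  | 33947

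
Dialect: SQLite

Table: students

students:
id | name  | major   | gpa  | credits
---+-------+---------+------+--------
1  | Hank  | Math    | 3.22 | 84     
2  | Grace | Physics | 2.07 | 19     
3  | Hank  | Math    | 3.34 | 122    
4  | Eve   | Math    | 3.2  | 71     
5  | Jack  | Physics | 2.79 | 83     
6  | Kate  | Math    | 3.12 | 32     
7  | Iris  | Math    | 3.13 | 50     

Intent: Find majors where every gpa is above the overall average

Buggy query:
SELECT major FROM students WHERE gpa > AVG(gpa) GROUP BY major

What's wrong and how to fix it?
Bug: WHERE evaluates per row before aggregation, so AVG() is unavailable

Fix: Use a subquery for AVG and a HAVING MIN(...) filter so the condition holds for every row in the group

Corrected query:
SELECT major FROM students GROUP BY major HAVING MIN(gpa) > (SELECT AVG(gpa) FROM students)

Result:
major
-----
Math 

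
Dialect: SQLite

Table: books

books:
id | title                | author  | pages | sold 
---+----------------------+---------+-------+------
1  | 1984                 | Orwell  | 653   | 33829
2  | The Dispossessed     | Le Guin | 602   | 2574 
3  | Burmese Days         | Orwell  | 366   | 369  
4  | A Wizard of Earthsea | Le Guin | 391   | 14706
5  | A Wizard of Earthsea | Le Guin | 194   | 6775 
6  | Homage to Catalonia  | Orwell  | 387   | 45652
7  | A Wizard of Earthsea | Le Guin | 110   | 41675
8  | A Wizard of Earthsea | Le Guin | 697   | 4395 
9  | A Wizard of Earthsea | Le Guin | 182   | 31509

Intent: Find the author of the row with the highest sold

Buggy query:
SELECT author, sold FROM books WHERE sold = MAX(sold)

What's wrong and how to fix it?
Bug: MAX(sold) is an aggregate and cannot be used directly in WHERE

Fix: Wrap MAX in a scalar subquery so WHERE compares against a single value

Corrected query:
SELECT author, sold FROM books WHERE sold = (SELECT MAX(sold) FROM books)

Result:
author | sold 
-------+------
Orwell | 45652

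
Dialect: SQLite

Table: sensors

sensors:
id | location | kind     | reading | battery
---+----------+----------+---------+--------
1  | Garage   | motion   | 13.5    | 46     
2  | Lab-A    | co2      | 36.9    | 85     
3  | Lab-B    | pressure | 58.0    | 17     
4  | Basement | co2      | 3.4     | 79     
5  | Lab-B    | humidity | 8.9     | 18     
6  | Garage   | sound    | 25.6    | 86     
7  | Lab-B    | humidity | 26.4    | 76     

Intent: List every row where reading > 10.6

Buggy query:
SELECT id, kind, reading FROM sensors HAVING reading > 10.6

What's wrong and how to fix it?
Bug: This is a non-aggregate query (no GROUP BY, no aggregates), so in SQLite the HAVING clause is invalid here; a row-level condition belongs in WHERE

Fix: Replace HAVING with WHERE since the condition applies to individual rows

Corrected query:
SELECT id, kind, reading FROM sensors WHERE reading > 10.6

Result:
id | kind     | reading
---+----------+--------
1  | motion   | 13.5   
2  | co2      | 36.9   
3  | pressure | 58     
6  | sound    | 25.6   
7  | humidity | 26.4   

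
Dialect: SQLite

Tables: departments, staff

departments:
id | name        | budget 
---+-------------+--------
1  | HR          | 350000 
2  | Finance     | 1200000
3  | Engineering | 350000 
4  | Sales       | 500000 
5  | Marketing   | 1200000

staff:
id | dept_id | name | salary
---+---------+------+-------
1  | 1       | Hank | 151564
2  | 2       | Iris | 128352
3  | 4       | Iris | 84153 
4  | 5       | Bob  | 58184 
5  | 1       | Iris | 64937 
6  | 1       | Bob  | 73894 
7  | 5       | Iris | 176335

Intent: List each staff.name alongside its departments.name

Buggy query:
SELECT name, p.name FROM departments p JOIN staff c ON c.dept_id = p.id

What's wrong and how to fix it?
Bug: 'name' exists in both joined tables, so the database can't tell which one is meant

Fix: Prefix ambiguous columns with the table alias

Corrected query:
SELECT c.name, p.name FROM departments p JOIN staff c ON c.dept_id = p.id

Result:
name | name     
-----+----------
Hank | HR       
Iris | Finance  
Iris | Sales    
Bob  | Marketing
Iris | HR       
Bob  | HR       
Iris | Marketing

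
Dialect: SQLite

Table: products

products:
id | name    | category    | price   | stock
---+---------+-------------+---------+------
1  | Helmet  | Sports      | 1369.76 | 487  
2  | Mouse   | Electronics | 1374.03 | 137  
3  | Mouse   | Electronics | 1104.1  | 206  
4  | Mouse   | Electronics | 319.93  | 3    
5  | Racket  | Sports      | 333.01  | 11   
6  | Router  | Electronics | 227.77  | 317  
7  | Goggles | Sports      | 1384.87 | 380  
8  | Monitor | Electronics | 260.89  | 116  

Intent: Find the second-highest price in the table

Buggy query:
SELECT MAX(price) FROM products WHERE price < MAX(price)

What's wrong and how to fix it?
Bug: The inner MAX is an aggregate inside WHERE, which is not allowed

Fix: Put the inner MAX in a scalar subquery

Corrected query:
SELECT MAX(price) FROM products WHERE price < (SELECT MAX(price) FROM products)

Result:
MAX(price)
----------
1374.03   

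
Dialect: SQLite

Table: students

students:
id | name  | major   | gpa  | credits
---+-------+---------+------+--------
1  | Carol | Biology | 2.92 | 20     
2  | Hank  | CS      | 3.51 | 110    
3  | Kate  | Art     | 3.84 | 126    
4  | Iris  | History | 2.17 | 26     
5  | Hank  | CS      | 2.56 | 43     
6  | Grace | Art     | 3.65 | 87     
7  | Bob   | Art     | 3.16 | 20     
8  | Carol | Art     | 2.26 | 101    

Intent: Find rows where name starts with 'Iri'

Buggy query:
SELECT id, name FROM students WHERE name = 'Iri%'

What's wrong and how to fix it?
Bug: Wildcards only work with LIKE; '=' treats '%' as a literal character

Fix: Use LIKE for wildcard pattern matching

Corrected query:
SELECT id, name FROM students WHERE name LIKE 'Iri%'

Result:
id | name
---+-----
4  | Iris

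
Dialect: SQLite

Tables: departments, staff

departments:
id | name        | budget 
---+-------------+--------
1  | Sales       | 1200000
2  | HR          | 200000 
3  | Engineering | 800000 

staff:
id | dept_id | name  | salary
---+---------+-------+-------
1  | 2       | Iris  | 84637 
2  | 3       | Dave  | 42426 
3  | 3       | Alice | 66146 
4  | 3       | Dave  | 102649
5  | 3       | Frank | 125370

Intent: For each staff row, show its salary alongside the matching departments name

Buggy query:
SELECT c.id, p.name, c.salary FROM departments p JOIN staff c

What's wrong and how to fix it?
Bug: JOIN with no ON clause produces a cartesian product; every staff row pairs with every departments row

Fix: Specify the join condition linking the foreign key to the parent id

Corrected query:
SELECT c.id, p.name, c.salary FROM departments p JOIN staff c ON c.dept_id = p.id

Result:
id | name        | salary
---+-------------+-------
1  | HR          | 84637 
2  | Engineering | 42426 
3  | Engineering | 66146 
4  | Engineering | 102649
5  | Engineering | 125370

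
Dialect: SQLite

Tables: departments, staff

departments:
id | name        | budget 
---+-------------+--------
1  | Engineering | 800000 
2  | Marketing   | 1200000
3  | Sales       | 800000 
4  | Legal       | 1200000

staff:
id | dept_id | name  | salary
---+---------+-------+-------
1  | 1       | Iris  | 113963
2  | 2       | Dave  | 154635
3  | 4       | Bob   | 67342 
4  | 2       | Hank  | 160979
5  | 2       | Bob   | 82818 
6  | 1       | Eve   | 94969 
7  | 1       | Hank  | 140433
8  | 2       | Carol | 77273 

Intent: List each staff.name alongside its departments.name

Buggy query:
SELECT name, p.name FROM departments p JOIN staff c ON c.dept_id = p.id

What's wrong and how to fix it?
Bug: Both tables have a 'name' column; the unqualified reference is ambiguous

Fix: Qualify the column with its table alias (c.name)

Corrected query:
SELECT c.name, p.name FROM departments p JOIN staff c ON c.dept_id = p.id

Result:
name  | name       
------+------------
Iris  | Engineering
Dave  | Marketing  
Bob   | Legal      
Hank  | Marketing  
Bob   | Marketing  
Eve   | Engineering
Hank  | Engineering
Carol | Marketing  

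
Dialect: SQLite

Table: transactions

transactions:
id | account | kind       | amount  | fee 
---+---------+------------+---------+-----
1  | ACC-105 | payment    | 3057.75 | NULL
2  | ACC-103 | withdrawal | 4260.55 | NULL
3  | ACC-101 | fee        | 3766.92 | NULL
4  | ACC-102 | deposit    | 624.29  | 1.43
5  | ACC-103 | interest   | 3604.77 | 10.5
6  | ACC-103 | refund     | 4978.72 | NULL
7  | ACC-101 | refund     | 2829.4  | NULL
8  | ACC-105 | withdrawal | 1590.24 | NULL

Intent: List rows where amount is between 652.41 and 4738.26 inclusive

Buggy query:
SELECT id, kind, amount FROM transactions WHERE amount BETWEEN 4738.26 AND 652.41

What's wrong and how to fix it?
Bug: The bounds are reversed; BETWEEN a AND b requires a <= b to match anything

Fix: Write BETWEEN 652.41 AND 4738.26

Corrected query:
SELECT id, kind, amount FROM transactions WHERE amount BETWEEN 652.41 AND 4738.26

Result:
id | kind       | amount 
---+------------+--------
1  | payment    | 3057.75
2  | withdrawal | 4260.55
3  | fee        | 3766.92
5  | interest   | 3604.77
7  | refund     | 2829.4 
8  | withdrawal | 1590.24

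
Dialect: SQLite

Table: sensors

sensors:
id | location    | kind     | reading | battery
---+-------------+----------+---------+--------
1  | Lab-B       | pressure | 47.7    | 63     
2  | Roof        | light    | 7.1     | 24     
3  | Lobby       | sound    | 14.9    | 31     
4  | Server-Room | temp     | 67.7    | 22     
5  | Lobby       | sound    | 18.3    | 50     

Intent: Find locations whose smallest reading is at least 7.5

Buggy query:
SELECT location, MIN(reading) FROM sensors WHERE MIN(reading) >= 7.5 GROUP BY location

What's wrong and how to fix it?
Bug: Aggregates like MIN are computed per group after WHERE runs

Fix: Use HAVING for the per-group MIN condition

Corrected query:
SELECT location, MIN(reading) FROM sensors GROUP BY location HAVING MIN(reading) >= 7.5

Result:
location    | MIN(reading)
------------+-------------
Lab-B       | 47.7        
Lobby       | 14.9        
Server-Room | 67.7        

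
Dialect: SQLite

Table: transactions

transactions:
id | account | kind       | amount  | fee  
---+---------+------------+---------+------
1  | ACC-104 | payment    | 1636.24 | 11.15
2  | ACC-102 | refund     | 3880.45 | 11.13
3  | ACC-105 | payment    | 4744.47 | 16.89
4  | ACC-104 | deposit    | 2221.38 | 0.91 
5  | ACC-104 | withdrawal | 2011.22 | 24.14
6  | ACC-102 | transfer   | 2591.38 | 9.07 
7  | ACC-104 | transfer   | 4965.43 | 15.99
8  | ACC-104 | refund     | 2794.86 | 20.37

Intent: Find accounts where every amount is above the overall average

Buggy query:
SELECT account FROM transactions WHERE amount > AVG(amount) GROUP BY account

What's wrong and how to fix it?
Bug: AVG() is an aggregate; it can't sit directly in WHERE

Fix: Compute the overall average in a scalar subquery and compare each group's MIN against it in HAVING

Corrected query:
SELECT account FROM transactions GROUP BY account HAVING MIN(amount) > (SELECT AVG(amount) FROM transactions)

Result:
account
-------
ACC-105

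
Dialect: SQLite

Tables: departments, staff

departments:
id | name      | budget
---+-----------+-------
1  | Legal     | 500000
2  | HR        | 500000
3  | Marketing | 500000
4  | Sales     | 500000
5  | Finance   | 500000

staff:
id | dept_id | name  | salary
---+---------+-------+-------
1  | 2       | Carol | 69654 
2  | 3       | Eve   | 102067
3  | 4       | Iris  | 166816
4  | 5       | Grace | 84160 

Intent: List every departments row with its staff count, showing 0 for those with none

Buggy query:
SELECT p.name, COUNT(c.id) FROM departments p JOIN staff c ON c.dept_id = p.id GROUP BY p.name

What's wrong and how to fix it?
Bug: INNER JOIN drops departments rows that have no matching staff rows

Fix: Switch to LEFT JOIN to retain unmatched parent rows

Corrected query:
SELECT p.name, COUNT(c.id) FROM departments p LEFT JOIN staff c ON c.dept_id = p.id GROUP BY p.name

Result:
name      | COUNT(c.id)
----------+------------
Finance   | 1          
HR        | 1          
Legal     | 0          
Marketing | 1          
Sales     | 1          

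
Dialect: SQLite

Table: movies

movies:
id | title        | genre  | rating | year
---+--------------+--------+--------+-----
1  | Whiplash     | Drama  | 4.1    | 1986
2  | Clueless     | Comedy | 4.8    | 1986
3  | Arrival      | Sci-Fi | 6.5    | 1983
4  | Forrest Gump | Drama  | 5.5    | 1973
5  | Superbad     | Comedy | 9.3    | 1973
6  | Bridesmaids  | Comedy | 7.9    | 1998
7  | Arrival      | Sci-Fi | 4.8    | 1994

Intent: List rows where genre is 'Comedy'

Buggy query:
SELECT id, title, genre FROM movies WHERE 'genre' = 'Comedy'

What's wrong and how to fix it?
Bug: Single quotes denote string literals in SQL; the column name is being compared as a constant string

Fix: Remove the quotes around the column name (or use double quotes for an identifier)

Corrected query:
SELECT id, title, genre FROM movies WHERE genre = 'Comedy'

Result:
id | title       | genre 
---+-------------+-------
2  | Clueless    | Comedy
5  | Superbad    | Comedy
6  | Bridesmaids | Comedy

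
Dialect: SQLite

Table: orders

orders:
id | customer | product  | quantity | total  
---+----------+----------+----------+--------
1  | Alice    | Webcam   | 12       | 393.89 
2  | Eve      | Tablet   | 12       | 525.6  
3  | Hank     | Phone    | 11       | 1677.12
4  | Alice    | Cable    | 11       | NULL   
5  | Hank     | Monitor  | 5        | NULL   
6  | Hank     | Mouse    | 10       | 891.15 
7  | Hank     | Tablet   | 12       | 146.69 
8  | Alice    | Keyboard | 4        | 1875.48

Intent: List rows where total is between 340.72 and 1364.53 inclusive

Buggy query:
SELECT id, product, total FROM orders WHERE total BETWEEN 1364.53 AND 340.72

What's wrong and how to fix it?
Bug: BETWEEN expects the lower bound first; with 1364.53 AND 340.72 the range is empty

Fix: Write BETWEEN 340.72 AND 1364.53

Corrected query:
SELECT id, product, total FROM orders WHERE total BETWEEN 340.72 AND 1364.53

Result:
id | product | total 
---+---------+-------
1  | Webcam  | 393.89
2  | Tablet  | 525.6 
6  | Mouse   | 891.15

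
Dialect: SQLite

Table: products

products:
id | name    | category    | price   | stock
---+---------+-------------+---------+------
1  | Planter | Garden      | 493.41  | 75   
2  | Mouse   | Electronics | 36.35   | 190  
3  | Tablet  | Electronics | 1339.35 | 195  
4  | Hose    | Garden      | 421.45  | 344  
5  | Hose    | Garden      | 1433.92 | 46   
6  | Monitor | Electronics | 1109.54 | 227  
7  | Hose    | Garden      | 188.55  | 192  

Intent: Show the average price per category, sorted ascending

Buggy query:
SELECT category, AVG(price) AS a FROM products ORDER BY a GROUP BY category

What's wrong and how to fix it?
Bug: GROUP BY must precede ORDER BY

Fix: Reorder: SELECT … FROM … GROUP BY … ORDER BY …

Corrected query:
SELECT category, AVG(price) AS a FROM products GROUP BY category ORDER BY a

Result:
category    | a         
------------+-----------
Garden      | 634.3325  
Electronics | 828.413333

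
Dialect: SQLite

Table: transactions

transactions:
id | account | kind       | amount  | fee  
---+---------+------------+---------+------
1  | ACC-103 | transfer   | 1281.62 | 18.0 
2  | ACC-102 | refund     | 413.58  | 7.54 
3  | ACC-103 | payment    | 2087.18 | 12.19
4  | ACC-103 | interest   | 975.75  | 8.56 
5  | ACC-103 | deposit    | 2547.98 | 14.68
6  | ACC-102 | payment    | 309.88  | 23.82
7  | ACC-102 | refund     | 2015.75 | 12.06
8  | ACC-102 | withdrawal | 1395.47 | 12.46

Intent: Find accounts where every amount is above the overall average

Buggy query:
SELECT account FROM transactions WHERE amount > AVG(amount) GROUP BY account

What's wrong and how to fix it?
Bug: AVG() is an aggregate; it can't sit directly in WHERE

Fix: Compute the overall average in a scalar subquery and compare each group's MIN against it in HAVING

Corrected query:
SELECT account FROM transactions GROUP BY account HAVING MIN(amount) > (SELECT AVG(amount) FROM transactions)

Result:
(no rows)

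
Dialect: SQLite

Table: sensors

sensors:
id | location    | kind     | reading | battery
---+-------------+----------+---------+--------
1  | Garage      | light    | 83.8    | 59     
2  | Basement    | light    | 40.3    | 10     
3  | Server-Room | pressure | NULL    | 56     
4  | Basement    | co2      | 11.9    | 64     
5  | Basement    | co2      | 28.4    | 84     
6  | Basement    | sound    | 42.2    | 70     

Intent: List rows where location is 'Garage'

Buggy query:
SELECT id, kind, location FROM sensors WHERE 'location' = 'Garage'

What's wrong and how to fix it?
Bug: 'location' in single quotes is a string literal, not the column; the comparison is literal-vs-literal and never true

Fix: Reference the column as location without single quotes

Corrected query:
SELECT id, kind, location FROM sensors WHERE location = 'Garage'

Result:
id | kind  | location
---+-------+---------
1  | light | Garage  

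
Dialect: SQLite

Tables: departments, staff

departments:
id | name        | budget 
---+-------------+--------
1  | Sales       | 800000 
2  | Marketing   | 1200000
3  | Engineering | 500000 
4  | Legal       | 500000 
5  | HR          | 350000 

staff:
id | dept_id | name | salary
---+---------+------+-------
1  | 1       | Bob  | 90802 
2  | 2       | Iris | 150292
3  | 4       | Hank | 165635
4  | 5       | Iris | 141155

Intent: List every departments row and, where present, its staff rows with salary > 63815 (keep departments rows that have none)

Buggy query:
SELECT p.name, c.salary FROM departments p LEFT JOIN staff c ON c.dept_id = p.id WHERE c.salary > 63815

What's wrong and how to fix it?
Bug: A WHERE condition on the right-hand table after LEFT JOIN drops unmatched parents

Fix: Move the right-table condition into the ON clause so unmatched parents are kept

Corrected query:
SELECT p.name, c.salary FROM departments p LEFT JOIN staff c ON c.dept_id = p.id AND c.salary > 63815

Result:
name        | salary
------------+-------
Sales       | 90802 
Marketing   | 150292
Engineering | NULL  
Legal       | 165635
HR          | 141155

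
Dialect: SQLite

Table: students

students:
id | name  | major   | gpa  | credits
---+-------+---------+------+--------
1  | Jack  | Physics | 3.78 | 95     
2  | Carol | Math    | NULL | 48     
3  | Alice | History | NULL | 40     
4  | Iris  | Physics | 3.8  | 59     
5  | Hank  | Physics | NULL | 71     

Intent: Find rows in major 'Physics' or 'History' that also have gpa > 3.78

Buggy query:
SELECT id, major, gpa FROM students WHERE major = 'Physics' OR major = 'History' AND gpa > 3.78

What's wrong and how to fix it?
Bug: Without parentheses, AND is evaluated before OR, so the gpa filter only applies to the 'History' branch

Fix: Group the OR with parentheses (or use IN), then AND the threshold

Corrected query:
SELECT id, major, gpa FROM students WHERE (major = 'Physics' OR major = 'History') AND gpa > 3.78

Result:
id | major   | gpa
---+---------+----
4  | Physics | 3.8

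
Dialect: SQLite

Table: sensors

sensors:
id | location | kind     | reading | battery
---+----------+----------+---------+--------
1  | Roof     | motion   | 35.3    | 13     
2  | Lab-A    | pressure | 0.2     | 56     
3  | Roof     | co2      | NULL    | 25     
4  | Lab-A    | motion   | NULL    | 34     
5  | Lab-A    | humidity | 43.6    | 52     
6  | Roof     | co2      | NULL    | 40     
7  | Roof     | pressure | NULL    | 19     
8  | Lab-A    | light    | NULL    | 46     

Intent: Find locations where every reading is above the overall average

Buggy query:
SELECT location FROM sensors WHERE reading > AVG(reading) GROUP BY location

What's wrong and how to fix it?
Bug: WHERE evaluates per row before aggregation, so AVG() is unavailable

Fix: Use a subquery for AVG and a HAVING MIN(...) filter so the condition holds for every row in the group

Corrected query:
SELECT location FROM sensors GROUP BY location HAVING MIN(reading) > (SELECT AVG(reading) FROM sensors)

Result:
location
--------
Roof    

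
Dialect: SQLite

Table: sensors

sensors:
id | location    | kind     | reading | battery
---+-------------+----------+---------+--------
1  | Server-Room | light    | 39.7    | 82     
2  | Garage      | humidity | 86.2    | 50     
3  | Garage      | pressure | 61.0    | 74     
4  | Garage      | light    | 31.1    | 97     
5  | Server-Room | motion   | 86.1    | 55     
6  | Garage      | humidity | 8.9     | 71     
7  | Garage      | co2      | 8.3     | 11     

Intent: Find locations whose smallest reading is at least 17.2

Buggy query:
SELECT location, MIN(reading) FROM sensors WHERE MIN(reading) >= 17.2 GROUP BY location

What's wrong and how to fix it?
Bug: MIN() in WHERE is a misuse of aggregate

Fix: Use HAVING for the per-group MIN condition

Corrected query:
SELECT location, MIN(reading) FROM sensors GROUP BY location HAVING MIN(reading) >= 17.2

Result:
location    | MIN(reading)
------------+-------------
Server-Room | 39.7        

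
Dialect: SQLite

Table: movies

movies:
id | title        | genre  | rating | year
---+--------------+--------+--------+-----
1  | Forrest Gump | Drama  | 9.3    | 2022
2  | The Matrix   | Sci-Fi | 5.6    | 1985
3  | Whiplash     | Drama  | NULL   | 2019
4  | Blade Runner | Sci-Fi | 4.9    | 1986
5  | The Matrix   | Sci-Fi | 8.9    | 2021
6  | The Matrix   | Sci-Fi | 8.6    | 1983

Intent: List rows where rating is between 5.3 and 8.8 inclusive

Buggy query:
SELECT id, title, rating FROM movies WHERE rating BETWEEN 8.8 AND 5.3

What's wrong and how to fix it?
Bug: The bounds are reversed; BETWEEN a AND b requires a <= b to match anything

Fix: Write BETWEEN 5.3 AND 8.8

Corrected query:
SELECT id, title, rating FROM movies WHERE rating BETWEEN 5.3 AND 8.8

Result:
id | title      | rating
---+------------+-------
2  | The Matrix | 5.6   
6  | The Matrix | 8.6   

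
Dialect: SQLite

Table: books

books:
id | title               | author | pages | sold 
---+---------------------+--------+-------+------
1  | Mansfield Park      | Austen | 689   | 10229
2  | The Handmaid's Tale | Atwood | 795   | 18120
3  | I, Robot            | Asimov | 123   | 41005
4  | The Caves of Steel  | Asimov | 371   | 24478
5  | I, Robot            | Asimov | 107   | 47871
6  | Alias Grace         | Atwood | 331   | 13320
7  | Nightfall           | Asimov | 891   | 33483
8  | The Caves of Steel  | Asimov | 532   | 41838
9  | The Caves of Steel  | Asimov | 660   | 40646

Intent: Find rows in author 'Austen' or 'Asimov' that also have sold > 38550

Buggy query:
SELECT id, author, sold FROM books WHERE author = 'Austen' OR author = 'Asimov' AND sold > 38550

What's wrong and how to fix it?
Bug: AND binds tighter than OR, so this parses as author = 'Austen' OR (author = 'Asimov' AND sold > 38550)

Fix: Group the OR with parentheses (or use IN), then AND the threshold

Corrected query:
SELECT id, author, sold FROM books WHERE (author = 'Austen' OR author = 'Asimov') AND sold > 38550

Result:
id | author | sold 
---+--------+------
3  | Asimov | 41005
5  | Asimov | 47871
8  | Asimov | 41838
9  | Asimov | 40646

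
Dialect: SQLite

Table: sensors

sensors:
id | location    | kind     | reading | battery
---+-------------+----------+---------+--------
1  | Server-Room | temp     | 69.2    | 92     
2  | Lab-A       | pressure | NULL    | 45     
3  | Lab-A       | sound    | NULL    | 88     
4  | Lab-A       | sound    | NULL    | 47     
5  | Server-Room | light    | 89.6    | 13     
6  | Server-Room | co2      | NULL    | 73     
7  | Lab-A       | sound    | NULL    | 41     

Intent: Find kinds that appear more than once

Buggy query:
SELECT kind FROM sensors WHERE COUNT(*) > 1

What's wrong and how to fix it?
Bug: COUNT(*) is an aggregate and cannot be used in WHERE

Fix: Group first, then use HAVING for the count condition

Corrected query:
SELECT kind FROM sensors GROUP BY kind HAVING COUNT(*) > 1

Result:
kind 
-----
sound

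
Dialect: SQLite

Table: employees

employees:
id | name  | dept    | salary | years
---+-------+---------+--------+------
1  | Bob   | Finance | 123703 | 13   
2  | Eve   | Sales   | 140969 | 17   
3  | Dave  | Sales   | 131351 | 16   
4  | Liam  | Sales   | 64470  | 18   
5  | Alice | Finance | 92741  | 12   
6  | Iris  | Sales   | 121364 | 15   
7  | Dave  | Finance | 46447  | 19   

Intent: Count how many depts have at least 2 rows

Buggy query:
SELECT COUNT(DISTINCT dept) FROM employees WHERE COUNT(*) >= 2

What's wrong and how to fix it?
Bug: COUNT(*) cannot appear in WHERE; the per-group count doesn't exist yet

Fix: Use a subquery that GROUPs and filters with HAVING, then count its rows

Corrected query:
SELECT COUNT(*) FROM (SELECT dept FROM employees GROUP BY dept HAVING COUNT(*) >= 2)

Result:
COUNT(*)
--------
2       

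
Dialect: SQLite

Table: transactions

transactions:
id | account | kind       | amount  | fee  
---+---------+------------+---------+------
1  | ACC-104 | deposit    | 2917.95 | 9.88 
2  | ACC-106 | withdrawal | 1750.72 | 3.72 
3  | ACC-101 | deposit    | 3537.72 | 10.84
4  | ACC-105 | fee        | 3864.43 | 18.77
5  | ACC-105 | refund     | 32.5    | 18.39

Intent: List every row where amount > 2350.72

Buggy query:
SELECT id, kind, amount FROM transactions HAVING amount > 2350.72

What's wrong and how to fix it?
Bug: This is a non-aggregate query (no GROUP BY, no aggregates), so in SQLite the HAVING clause is invalid here; a row-level condition belongs in WHERE

Fix: Replace HAVING with WHERE since the condition applies to individual rows

Corrected query:
SELECT id, kind, amount FROM transactions WHERE amount > 2350.72

Result:
id | kind    | amount 
---+---------+--------
1  | deposit | 2917.95
3  | deposit | 3537.72
4  | fee     | 3864.43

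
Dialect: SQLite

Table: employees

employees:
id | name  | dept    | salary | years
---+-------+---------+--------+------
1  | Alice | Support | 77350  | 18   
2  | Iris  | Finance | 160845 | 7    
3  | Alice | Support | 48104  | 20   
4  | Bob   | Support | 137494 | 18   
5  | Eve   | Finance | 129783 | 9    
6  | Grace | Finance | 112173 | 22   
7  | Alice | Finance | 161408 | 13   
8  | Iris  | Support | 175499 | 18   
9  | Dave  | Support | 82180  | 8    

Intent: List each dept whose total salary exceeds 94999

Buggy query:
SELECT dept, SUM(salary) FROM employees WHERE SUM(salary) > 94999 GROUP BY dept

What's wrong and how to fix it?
Bug: Aggregate functions cannot appear in a WHERE clause

Fix: Use HAVING (which filters groups after aggregation) instead of WHERE

Corrected query:
SELECT dept, SUM(salary) FROM employees GROUP BY dept HAVING SUM(salary) > 94999

Result:
dept    | SUM(salary)
--------+------------
Finance | 564209     
Support | 520627     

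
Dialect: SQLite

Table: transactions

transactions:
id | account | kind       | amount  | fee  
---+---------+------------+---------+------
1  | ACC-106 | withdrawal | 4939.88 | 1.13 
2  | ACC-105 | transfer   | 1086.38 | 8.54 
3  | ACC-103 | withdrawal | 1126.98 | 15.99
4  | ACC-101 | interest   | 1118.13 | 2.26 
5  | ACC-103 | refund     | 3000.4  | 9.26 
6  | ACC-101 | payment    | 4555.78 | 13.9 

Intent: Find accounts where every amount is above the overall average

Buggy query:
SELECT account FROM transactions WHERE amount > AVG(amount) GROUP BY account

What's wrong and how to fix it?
Bug: WHERE evaluates per row before aggregation, so AVG() is unavailable

Fix: Compute the overall average in a scalar subquery and compare each group's MIN against it in HAVING

Corrected query:
SELECT account FROM transactions GROUP BY account HAVING MIN(amount) > (SELECT AVG(amount) FROM transactions)

Result:
account
-------
ACC-106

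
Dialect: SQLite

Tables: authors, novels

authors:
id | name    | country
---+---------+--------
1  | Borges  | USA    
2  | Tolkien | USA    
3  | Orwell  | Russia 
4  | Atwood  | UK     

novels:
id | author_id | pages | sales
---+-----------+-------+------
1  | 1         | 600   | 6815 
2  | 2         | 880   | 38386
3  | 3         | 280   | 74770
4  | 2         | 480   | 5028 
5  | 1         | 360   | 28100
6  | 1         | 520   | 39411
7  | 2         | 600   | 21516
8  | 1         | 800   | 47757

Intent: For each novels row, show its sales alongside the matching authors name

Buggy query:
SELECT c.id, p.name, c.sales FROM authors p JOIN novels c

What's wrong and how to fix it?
Bug: JOIN with no ON clause produces a cartesian product; every novels row pairs with every authors row

Fix: Add ON c.author_id = p.id to the JOIN

Corrected query:
SELECT c.id, p.name, c.sales FROM authors p JOIN novels c ON c.author_id = p.id

Result:
id | name    | sales
---+---------+------
1  | Borges  | 6815 
2  | Tolkien | 38386
3  | Orwell  | 74770
4  | Tolkien | 5028 
5  | Borges  | 28100
6  | Borges  | 39411
7  | Tolkien | 21516
8  | Borges  | 47757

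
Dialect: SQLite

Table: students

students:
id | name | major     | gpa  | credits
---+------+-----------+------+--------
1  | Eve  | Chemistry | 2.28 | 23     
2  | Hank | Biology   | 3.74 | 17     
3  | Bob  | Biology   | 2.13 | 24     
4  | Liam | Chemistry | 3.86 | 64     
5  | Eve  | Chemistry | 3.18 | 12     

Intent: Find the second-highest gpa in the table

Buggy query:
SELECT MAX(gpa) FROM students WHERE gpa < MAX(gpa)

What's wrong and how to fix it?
Bug: The inner MAX is an aggregate inside WHERE, which is not allowed

Fix: Compute the overall MAX in a subquery, then take MAX of rows below it

Corrected query:
SELECT MAX(gpa) FROM students WHERE gpa < (SELECT MAX(gpa) FROM students)

Result:
MAX(gpa)
--------
3.74    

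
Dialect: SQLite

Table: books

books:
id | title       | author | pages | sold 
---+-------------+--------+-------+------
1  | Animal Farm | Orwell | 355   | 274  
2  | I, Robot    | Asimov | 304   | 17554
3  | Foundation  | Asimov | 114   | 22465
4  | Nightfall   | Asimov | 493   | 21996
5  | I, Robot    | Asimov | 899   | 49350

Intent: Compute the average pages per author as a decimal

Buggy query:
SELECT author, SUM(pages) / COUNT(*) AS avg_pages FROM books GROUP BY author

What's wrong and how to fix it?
Bug: SUM(pages) and COUNT(*) are both integers; the division truncates the fractional part

Fix: Cast one side to REAL so the division keeps the fractional part

Corrected query:
SELECT author, SUM(pages) * 1.0 / COUNT(*) AS avg_pages FROM books GROUP BY author

Result:
author | avg_pages
-------+----------
Asimov | 452.5    
Orwell | 355      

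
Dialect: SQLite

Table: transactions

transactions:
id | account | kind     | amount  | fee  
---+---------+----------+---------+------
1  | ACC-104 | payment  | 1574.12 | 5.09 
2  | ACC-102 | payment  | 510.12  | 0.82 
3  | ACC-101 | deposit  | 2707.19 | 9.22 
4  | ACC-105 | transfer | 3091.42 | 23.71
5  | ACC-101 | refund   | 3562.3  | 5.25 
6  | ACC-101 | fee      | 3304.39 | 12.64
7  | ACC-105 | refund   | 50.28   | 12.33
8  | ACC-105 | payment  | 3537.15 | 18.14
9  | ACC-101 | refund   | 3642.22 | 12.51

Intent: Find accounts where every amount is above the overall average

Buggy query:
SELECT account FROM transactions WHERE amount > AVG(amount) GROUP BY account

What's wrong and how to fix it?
Bug: WHERE evaluates per row before aggregation, so AVG() is unavailable

Fix: Use a subquery for AVG and a HAVING MIN(...) filter so the condition holds for every row in the group

Corrected query:
SELECT account FROM transactions GROUP BY account HAVING MIN(amount) > (SELECT AVG(amount) FROM transactions)

Result:
account
-------
ACC-101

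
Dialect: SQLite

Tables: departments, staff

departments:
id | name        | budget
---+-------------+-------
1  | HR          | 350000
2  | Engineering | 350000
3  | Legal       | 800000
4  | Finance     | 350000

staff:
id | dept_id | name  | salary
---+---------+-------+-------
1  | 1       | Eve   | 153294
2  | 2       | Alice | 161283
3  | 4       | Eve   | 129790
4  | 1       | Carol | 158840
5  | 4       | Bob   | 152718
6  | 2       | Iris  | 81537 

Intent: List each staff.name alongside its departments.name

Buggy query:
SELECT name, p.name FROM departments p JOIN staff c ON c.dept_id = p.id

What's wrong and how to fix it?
Bug: 'name' exists in both joined tables, so the database can't tell which one is meant

Fix: Qualify the column with its table alias (c.name)

Corrected query:
SELECT c.name, p.name FROM departments p JOIN staff c ON c.dept_id = p.id

Result:
name  | name       
------+------------
Eve   | HR         
Alice | Engineering
Eve   | Finance    
Carol | HR         
Bob   | Finance    
Iris  | Engineering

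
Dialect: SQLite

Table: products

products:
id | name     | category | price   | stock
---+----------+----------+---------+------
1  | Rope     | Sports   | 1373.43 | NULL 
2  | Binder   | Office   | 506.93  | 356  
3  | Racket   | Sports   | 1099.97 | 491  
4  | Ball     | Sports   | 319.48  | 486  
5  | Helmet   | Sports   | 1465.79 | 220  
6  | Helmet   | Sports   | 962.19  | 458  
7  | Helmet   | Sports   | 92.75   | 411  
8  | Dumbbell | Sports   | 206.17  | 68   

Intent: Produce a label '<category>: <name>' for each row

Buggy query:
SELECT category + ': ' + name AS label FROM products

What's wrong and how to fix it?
Bug: '+' is numeric addition; on text columns SQLite converts them to 0 instead of concatenating

Fix: Replace + with || to concatenate text

Corrected query:
SELECT category || ': ' || name AS label FROM products

Result:
label           
----------------
Sports: Rope    
Office: Binder  
Sports: Racket  
Sports: Ball    
Sports: Helmet  
Sports: Helmet  
Sports: Helmet  
Sports: Dumbbell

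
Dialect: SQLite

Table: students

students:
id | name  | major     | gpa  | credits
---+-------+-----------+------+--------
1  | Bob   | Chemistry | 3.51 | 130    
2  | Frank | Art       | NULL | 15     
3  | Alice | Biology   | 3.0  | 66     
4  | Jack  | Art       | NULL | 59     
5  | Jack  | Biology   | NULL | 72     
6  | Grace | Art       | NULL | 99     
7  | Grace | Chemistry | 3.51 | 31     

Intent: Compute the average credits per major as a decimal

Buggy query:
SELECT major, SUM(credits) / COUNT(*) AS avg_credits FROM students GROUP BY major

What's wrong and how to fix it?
Bug: SUM(credits) and COUNT(*) are both integers; the division truncates the fractional part

Fix: Cast one side to REAL so the division keeps the fractional part

Corrected query:
SELECT major, SUM(credits) * 1.0 / COUNT(*) AS avg_credits FROM students GROUP BY major

Result:
major     | avg_credits
----------+------------
Art       | 57.666667  
Biology   | 69         
Chemistry | 80.5       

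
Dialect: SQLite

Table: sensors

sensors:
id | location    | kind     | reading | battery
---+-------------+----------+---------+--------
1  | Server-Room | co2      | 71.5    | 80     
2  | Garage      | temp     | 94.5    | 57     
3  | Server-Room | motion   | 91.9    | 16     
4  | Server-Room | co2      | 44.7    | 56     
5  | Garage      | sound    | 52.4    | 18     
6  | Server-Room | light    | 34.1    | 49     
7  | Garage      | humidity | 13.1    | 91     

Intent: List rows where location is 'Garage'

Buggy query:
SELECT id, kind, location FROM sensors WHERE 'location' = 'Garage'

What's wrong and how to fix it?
Bug: Single quotes denote string literals in SQL; the column name is being compared as a constant string

Fix: Remove the quotes around the column name (or use double quotes for an identifier)

Corrected query:
SELECT id, kind, location FROM sensors WHERE location = 'Garage'

Result:
id | kind     | location
---+----------+---------
2  | temp     | Garage  
5  | sound    | Garage  
7  | humidity | Garage  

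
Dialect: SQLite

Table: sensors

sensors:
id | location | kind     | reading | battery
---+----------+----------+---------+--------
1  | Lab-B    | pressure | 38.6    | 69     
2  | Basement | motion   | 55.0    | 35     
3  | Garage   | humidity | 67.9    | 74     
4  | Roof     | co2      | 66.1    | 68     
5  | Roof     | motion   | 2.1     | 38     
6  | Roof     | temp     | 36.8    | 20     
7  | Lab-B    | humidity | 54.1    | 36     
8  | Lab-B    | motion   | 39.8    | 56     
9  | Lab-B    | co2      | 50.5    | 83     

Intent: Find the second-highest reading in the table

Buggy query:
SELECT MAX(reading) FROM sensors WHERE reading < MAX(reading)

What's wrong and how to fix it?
Bug: The inner MAX is an aggregate inside WHERE, which is not allowed

Fix: Compute the overall MAX in a subquery, then take MAX of rows below it

Corrected query:
SELECT MAX(reading) FROM sensors WHERE reading < (SELECT MAX(reading) FROM sensors)

Result:
MAX(reading)
------------
66.1        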